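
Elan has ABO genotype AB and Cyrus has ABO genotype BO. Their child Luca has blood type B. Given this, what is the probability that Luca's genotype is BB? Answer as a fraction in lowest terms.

Cross AB × BO → 1/4 AB, 1/4 AO, 1/4 BB, 1/4 BO.
Type-B genotypes among offspring: BB (1/4), BO (1/4); total 1/2.
P(BB | type B) = (1/4) / (1/2) = 1/2.

1/2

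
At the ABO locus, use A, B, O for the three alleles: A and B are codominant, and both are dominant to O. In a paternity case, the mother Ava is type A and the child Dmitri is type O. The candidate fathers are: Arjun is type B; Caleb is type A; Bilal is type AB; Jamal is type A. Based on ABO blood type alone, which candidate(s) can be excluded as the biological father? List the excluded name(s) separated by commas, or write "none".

Bilal

A candidate is excluded only if no genotype consistent with his phenotype could produce a type O child with a type A mother.
Bilal (type AB): no genotype consistent with that phenotype can produce a type-O child with a type-A mother.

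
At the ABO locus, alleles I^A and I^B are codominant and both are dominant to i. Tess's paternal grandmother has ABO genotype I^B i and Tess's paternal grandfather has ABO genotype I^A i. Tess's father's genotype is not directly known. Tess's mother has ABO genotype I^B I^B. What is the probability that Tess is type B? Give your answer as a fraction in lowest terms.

Tess's father's ABO genotype from I^B i × I^A i: 1/4 I^A I^B, 1/4 I^A i, 1/4 I^B i, 1/4 i i.
Crossing each possibility with the mother I^B I^B and summing P(type B): 1/4·1/2 + 1/4·1/2 + 1/4·1 + 1/4·1 = 3/4.

3/4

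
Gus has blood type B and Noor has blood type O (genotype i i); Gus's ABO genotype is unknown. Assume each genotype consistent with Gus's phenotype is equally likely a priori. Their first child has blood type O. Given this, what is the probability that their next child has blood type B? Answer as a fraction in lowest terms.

Possible genotypes: Gus ∈ {I^B I^B, I^B i}; Noor ∈ {i i}.
Weight each parental genotype pair by prior × P(type-O child):
  I^B i × i i: posterior weight 1; P(next child type B) = 1/2.
Weighted sum = 1/2.

1/2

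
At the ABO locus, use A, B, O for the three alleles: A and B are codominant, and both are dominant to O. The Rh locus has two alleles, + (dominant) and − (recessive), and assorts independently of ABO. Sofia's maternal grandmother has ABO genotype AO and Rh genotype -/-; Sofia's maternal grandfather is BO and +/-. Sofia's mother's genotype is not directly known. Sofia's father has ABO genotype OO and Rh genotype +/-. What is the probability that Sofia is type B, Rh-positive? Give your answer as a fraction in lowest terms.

5/32

Sofia's mother's ABO genotype from AO × BO: 1/4 AB, 1/4 AO, 1/4 BO, 1/4 OO.
Crossing each possibility with the father OO and summing P(type B): 1/4·1/2 + 1/4·0 + 1/4·1/2 + 1/4·0 = 1/4.
Similarly for Rh via the mother's Rh distribution: P(Rh+) = 5/8.
Independent loci: 1/4 × 5/8 = 5/32.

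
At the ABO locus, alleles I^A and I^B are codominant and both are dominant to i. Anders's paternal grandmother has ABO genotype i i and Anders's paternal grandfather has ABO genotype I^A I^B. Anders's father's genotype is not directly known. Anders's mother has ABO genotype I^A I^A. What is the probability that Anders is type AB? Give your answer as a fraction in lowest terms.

Anders's father's ABO genotype from i i × I^A I^B: 1/2 I^A i, 1/2 I^B i.
Crossing each possibility with the mother I^A I^A and summing P(type AB): 1/2·0 + 1/2·1/2 = 1/4.

1/4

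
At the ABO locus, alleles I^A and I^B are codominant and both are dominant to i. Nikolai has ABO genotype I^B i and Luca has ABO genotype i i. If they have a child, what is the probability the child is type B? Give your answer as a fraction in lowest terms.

ABO cross I^B i × i i → offspring phenotypes: 1/2 O, 1/2 B.
So P(type B) = 1/2.

1/2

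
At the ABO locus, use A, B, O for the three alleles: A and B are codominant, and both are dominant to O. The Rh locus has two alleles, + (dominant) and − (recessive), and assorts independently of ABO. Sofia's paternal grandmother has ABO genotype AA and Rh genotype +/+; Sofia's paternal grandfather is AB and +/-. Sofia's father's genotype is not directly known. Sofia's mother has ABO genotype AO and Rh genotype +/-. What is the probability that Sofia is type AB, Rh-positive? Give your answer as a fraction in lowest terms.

Sofia's father's ABO genotype from AA × AB: 1/2 AA, 1/2 AB.
Crossing each possibility with the mother AO and summing P(type AB): 1/2·0 + 1/2·1/4 = 1/8.
Similarly for Rh via the father's Rh distribution: P(Rh+) = 7/8.
Independent loci: 1/8 × 7/8 = 7/64.

7/64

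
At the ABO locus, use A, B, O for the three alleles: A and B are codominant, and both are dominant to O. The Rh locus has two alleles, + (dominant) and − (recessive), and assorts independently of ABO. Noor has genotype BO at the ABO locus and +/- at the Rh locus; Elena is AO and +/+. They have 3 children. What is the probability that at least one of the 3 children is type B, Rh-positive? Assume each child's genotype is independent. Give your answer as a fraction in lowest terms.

37/64

ABO cross BO × AO → 1/4 O, 1/4 A, 1/4 B, 1/4 AB.
Rh cross +/- × +/+ → 1 Rh+; so P(type B, Rh-positive) = 1/4 × 1 = 1/4 per child.
P(none) = (3/4)^3 = 27/64; P(at least one) = 1 − 27/64 = 37/64.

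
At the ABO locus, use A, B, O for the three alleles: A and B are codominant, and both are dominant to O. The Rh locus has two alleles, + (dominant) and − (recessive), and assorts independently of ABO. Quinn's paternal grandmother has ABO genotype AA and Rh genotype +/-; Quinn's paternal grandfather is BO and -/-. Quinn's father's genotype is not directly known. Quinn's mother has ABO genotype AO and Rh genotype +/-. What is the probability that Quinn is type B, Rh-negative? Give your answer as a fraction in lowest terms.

Quinn's father's ABO genotype from AA × BO: 1/2 AB, 1/2 AO.
Crossing each possibility with the mother AO and summing P(type B): 1/2·1/4 + 1/2·0 = 1/8.
Similarly for Rh via the father's Rh distribution: P(Rh-) = 3/8.
Independent loci: 1/8 × 3/8 = 3/64.

3/64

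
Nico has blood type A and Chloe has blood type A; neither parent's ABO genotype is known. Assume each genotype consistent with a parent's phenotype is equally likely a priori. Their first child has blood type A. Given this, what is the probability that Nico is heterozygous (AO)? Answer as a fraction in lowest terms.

Possible genotypes: Nico ∈ {AA, AO}; Chloe ∈ {AA, AO}.
Weight each parental genotype pair by prior × P(type-A child):
  AA × AA: posterior weight 4/15.
  AA × AO: posterior weight 4/15.
  AO × AA: posterior weight 4/15.
  AO × AO: posterior weight 1/5.
Sum the posterior weight over pairs where Nico is AO: 7/15.

7/15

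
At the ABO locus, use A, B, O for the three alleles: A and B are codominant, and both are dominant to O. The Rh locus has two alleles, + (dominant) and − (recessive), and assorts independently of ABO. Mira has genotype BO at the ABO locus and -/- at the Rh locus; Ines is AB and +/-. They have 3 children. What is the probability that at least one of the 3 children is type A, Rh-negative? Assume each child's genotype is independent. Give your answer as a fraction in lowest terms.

ABO cross BO × AB → 1/4 A, 1/2 B, 1/4 AB.
Rh cross -/- × +/- → 1/2 Rh+, 1/2 Rh-; so P(type A, Rh-negative) = 1/4 × 1/2 = 1/8 per child.
P(none) = (7/8)^3 = 343/512; P(at least one) = 1 − 343/512 = 169/512.

169/512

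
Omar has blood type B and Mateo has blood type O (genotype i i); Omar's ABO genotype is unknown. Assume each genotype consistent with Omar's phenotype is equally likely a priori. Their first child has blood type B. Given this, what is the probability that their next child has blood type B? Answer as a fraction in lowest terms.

5/6

Possible genotypes: Omar ∈ {I^B I^B, I^B i}; Mateo ∈ {i i}.
Weight each parental genotype pair by prior × P(type-B child):
  I^B I^B × i i: posterior weight 2/3; P(next child type B) = 1.
  I^B i × i i: posterior weight 1/3; P(next child type B) = 1/2.
Weighted sum = 5/6.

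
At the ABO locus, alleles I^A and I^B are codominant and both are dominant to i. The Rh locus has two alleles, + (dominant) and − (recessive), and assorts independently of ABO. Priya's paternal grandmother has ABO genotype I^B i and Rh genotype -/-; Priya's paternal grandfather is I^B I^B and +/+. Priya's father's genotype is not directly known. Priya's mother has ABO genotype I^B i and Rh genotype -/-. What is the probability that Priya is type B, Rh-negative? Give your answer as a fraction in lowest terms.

Priya's father's ABO genotype from I^B i × I^B I^B: 1/2 I^B I^B, 1/2 I^B i.
Crossing each possibility with the mother I^B i and summing P(type B): 1/2·1 + 1/2·3/4 = 7/8.
Similarly for Rh via the father's Rh distribution: P(Rh-) = 1/2.
Independent loci: 7/8 × 1/2 = 7/16.

7/16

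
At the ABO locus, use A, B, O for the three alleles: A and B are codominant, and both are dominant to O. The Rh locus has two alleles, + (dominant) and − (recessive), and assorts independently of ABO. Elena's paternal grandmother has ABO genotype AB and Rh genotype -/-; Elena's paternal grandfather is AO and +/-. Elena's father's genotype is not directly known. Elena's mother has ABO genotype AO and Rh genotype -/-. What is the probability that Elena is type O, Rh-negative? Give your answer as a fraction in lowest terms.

3/32

Elena's father's ABO genotype from AB × AO: 1/4 AA, 1/4 AB, 1/4 AO, 1/4 BO.
Crossing each possibility with the mother AO and summing P(type O): 1/4·0 + 1/4·0 + 1/4·1/4 + 1/4·1/4 = 1/8.
Similarly for Rh via the father's Rh distribution: P(Rh-) = 3/4.
Independent loci: 1/8 × 3/4 = 3/32.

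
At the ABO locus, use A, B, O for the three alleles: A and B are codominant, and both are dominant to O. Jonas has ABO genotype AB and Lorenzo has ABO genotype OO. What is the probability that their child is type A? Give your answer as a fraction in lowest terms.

1/2

ABO cross AB × OO → offspring phenotypes: 1/2 A, 1/2 B.
So P(type A) = 1/2.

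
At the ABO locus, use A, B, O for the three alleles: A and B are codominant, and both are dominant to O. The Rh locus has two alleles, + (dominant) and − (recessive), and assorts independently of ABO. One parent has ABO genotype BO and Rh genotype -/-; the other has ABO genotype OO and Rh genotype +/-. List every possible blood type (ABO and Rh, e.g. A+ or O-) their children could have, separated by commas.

Gametes from BO × OO give offspring ABO genotypes BO, OO, i.e. phenotypes O, B.
Rh cross -/- × +/- → phenotypes Rh+, Rh-.
Combining independently: O+, O-, B+, B-.

O+, O-, B+, B-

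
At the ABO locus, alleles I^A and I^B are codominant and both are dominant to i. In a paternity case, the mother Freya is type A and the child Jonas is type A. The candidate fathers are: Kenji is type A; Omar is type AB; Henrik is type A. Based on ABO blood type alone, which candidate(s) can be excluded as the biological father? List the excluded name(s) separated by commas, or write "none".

A candidate is excluded only if no genotype consistent with his phenotype could produce a type A child with a type A mother.
Every candidate has at least one consistent genotype combination, so none can be excluded.

none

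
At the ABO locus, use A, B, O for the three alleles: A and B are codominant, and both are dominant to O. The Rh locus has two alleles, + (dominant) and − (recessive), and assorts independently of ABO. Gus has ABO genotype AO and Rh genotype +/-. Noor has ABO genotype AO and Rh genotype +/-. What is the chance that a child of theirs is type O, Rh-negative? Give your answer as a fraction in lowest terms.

1/16

ABO cross AO × AO → offspring phenotypes: 1/4 O, 3/4 A.
Rh cross +/- × +/- → 3/4 Rh+, 1/4 Rh-.
Independent loci: P(type O, Rh-negative) = 1/4 × 1/4 = 1/16.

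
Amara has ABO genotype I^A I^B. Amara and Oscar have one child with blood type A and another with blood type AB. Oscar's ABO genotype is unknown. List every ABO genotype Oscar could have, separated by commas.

For each candidate genotype of Oscar, check whether crossing it with I^A I^B can produce every observed child phenotype.
  I^A I^A → possible child types {A, AB} ✓
  I^A I^B → possible child types {A, B, AB} ✓
  I^A i → possible child types {A, B, AB} ✓
  I^B I^B → possible child types {B, AB} ✗
  I^B i → possible child types {A, B, AB} ✓
  i i → possible child types {A, B} ✗

I^A I^A, I^A I^B, I^A i, I^B i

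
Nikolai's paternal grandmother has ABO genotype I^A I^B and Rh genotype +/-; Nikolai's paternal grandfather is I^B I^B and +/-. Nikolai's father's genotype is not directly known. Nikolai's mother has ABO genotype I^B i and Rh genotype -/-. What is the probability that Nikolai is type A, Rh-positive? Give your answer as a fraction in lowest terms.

Nikolai's father's ABO genotype from I^A I^B × I^B I^B: 1/2 I^A I^B, 1/2 I^B I^B.
Crossing each possibility with the mother I^B i and summing P(type A): 1/2·1/4 + 1/2·0 = 1/8.
Similarly for Rh via the father's Rh distribution: P(Rh+) = 1/2.
Independent loci: 1/8 × 1/2 = 1/16.

1/16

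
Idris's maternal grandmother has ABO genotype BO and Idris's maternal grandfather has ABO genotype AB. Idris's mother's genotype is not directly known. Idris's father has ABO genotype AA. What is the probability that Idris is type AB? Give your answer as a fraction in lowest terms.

1/2

Idris's mother's ABO genotype from BO × AB: 1/4 AB, 1/4 AO, 1/4 BB, 1/4 BO.
Crossing each possibility with the father AA and summing P(type AB): 1/4·1/2 + 1/4·0 + 1/4·1 + 1/4·1/2 = 1/2.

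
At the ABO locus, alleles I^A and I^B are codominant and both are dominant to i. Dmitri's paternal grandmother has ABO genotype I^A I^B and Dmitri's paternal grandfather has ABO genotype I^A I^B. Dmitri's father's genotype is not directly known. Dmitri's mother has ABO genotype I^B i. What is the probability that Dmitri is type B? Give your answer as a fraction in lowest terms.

1/2

Dmitri's father's ABO genotype from I^A I^B × I^A I^B: 1/4 I^A I^A, 1/2 I^A I^B, 1/4 I^B I^B.
Crossing each possibility with the mother I^B i and summing P(type B): 1/4·0 + 1/2·1/2 + 1/4·1 = 1/2.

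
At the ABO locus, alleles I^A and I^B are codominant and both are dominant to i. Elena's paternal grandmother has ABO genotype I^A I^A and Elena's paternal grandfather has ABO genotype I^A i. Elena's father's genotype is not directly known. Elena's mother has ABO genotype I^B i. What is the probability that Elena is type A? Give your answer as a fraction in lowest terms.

3/8

Elena's father's ABO genotype from I^A I^A × I^A i: 1/2 I^A I^A, 1/2 I^A i.
Crossing each possibility with the mother I^B i and summing P(type A): 1/2·1/2 + 1/2·1/4 = 3/8.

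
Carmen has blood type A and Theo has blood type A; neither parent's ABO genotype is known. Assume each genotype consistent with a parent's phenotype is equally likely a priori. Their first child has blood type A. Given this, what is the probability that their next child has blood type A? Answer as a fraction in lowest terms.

19/20

Possible genotypes: Carmen ∈ {AA, AO}; Theo ∈ {AA, AO}.
Weight each parental genotype pair by prior × P(type-A child):
  AA × AA: posterior weight 4/15; P(next child type A) = 1.
  AA × AO: posterior weight 4/15; P(next child type A) = 1.
  AO × AA: posterior weight 4/15; P(next child type A) = 1.
  AO × AO: posterior weight 1/5; P(next child type A) = 3/4.
Weighted sum = 19/20.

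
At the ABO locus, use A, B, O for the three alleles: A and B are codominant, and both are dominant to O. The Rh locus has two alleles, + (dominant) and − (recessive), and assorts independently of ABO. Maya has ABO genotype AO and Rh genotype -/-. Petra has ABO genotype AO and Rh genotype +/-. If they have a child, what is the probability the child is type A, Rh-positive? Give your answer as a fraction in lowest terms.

ABO cross AO × AO → offspring phenotypes: 1/4 O, 3/4 A.
Rh cross -/- × +/- → 1/2 Rh+, 1/2 Rh-.
Independent loci: P(type A, Rh-positive) = 3/4 × 1/2 = 3/8.

3/8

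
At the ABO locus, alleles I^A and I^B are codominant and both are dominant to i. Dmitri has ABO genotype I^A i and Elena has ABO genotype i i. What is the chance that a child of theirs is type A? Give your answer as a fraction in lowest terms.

ABO cross I^A i × i i → offspring phenotypes: 1/2 O, 1/2 A.
So P(type A) = 1/2.

1/2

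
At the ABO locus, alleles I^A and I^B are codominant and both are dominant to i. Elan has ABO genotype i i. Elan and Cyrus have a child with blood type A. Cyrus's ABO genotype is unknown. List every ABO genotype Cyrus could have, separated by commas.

For each candidate genotype of Cyrus, check whether crossing it with i i can produce every observed child phenotype.
  I^A I^A → possible child types {A} ✓
  I^A I^B → possible child types {A, B} ✓
  I^A i → possible child types {O, A} ✓
  I^B I^B → possible child types {B} ✗
  I^B i → possible child types {O, B} ✗
  i i → possible child types {O} ✗

I^A I^A, I^A I^B, I^A i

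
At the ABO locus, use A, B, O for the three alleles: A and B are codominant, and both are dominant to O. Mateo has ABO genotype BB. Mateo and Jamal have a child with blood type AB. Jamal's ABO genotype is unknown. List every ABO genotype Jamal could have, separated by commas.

For each candidate genotype of Jamal, check whether crossing it with BB can produce every observed child phenotype.
  AA → possible child types {AB} ✓
  AB → possible child types {B, AB} ✓
  AO → possible child types {B, AB} ✓
  BB → possible child types {B} ✗
  BO → possible child types {B} ✗
  OO → possible child types {B} ✗

AA, AB, AO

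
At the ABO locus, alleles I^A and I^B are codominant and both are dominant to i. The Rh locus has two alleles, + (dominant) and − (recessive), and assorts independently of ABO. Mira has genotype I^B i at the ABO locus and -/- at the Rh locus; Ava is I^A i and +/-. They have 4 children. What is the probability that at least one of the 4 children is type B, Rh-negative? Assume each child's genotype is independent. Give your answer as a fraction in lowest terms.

ABO cross I^B i × I^A i → 1/4 O, 1/4 A, 1/4 B, 1/4 AB.
Rh cross -/- × +/- → 1/2 Rh+, 1/2 Rh-; so P(type B, Rh-negative) = 1/4 × 1/2 = 1/8 per child.
P(none) = (7/8)^4 = 2401/4096; P(at least one) = 1 − 2401/4096 = 1695/4096.

1695/4096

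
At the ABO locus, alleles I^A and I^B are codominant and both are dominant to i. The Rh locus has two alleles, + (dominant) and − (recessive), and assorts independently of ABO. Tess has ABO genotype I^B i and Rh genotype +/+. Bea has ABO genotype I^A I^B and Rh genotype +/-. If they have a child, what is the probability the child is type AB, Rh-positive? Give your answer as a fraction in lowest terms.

ABO cross I^B i × I^A I^B → offspring phenotypes: 1/4 A, 1/2 B, 1/4 AB.
Rh cross +/+ × +/- → 1 Rh+.
Independent loci: P(type AB, Rh-positive) = 1/4 × 1 = 1/4.

1/4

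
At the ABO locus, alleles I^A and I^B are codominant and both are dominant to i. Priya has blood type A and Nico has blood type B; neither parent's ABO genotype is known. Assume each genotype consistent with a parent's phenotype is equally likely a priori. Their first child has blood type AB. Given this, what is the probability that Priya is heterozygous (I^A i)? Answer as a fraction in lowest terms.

Possible genotypes: Priya ∈ {I^A I^A, I^A i}; Nico ∈ {I^B I^B, I^B i}.
Weight each parental genotype pair by prior × P(type-AB child):
  I^A I^A × I^B I^B: posterior weight 4/9.
  I^A I^A × I^B i: posterior weight 2/9.
  I^A i × I^B I^B: posterior weight 2/9.
  I^A i × I^B i: posterior weight 1/9.
Sum the posterior weight over pairs where Priya is I^A i: 1/3.

1/3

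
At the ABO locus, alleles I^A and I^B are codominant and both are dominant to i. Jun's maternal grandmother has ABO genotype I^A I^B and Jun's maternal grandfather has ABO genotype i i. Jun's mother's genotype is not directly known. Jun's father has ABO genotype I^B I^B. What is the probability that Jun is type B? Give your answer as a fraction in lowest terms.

Jun's mother's ABO genotype from I^A I^B × i i: 1/2 I^A i, 1/2 I^B i.
Crossing each possibility with the father I^B I^B and summing P(type B): 1/2·1/2 + 1/2·1 = 3/4.

3/4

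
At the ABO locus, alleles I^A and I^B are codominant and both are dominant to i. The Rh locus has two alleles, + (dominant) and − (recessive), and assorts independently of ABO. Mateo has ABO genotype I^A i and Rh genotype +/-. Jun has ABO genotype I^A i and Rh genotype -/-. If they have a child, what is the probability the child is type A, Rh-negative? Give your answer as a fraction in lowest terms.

ABO cross I^A i × I^A i → offspring phenotypes: 1/4 O, 3/4 A.
Rh cross +/- × -/- → 1/2 Rh+, 1/2 Rh-.
Independent loci: P(type A, Rh-negative) = 3/4 × 1/2 = 3/8.

3/8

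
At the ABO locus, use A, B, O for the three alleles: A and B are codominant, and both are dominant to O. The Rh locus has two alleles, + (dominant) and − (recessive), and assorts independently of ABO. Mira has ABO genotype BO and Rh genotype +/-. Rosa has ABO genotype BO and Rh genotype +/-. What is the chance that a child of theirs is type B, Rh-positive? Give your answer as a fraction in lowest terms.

9/16

ABO cross BO × BO → offspring phenotypes: 1/4 O, 3/4 B.
Rh cross +/- × +/- → 3/4 Rh+, 1/4 Rh-.
Independent loci: P(type B, Rh-positive) = 3/4 × 3/4 = 9/16.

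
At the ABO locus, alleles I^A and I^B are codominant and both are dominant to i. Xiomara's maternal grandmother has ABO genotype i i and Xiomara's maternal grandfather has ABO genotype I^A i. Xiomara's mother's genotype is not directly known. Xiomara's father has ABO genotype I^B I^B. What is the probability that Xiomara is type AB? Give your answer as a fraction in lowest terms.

Xiomara's mother's ABO genotype from i i × I^A i: 1/2 I^A i, 1/2 i i.
Crossing each possibility with the father I^B I^B and summing P(type AB): 1/2·1/2 + 1/2·0 = 1/4.

1/4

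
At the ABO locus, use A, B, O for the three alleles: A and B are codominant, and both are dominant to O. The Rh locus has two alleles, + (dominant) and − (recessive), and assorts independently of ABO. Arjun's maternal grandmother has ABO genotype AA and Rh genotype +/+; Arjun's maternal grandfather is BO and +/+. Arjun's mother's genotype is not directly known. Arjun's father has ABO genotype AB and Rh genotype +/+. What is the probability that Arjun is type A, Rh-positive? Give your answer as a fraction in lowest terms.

Arjun's mother's ABO genotype from AA × BO: 1/2 AB, 1/2 AO.
Crossing each possibility with the father AB and summing P(type A): 1/2·1/4 + 1/2·1/2 = 3/8.
Similarly for Rh via the mother's Rh distribution: P(Rh+) = 1.
Independent loci: 3/8 × 1 = 3/8.

3/8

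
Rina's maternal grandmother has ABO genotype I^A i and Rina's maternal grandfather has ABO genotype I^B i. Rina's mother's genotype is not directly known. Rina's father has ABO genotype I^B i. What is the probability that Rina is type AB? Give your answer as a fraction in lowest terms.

1/8

Rina's mother's ABO genotype from I^A i × I^B i: 1/4 I^A I^B, 1/4 I^A i, 1/4 I^B i, 1/4 i i.
Crossing each possibility with the father I^B i and summing P(type AB): 1/4·1/4 + 1/4·1/4 + 1/4·0 + 1/4·0 = 1/8.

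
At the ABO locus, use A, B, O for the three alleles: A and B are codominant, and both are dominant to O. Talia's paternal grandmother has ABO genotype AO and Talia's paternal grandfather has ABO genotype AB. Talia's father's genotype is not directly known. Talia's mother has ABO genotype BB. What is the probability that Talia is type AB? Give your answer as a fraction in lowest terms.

1/2

Talia's father's ABO genotype from AO × AB: 1/4 AA, 1/4 AB, 1/4 AO, 1/4 BO.
Crossing each possibility with the mother BB and summing P(type AB): 1/4·1 + 1/4·1/2 + 1/4·1/2 + 1/4·0 = 1/2.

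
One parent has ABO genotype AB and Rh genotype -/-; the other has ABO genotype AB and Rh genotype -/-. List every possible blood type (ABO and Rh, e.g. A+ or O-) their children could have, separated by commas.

A-, B-, AB-

Gametes from AB × AB give offspring ABO genotypes AA, AB, BB, i.e. phenotypes A, B, AB.
Rh cross -/- × -/- → phenotypes Rh-.
Combining independently: A-, B-, AB-.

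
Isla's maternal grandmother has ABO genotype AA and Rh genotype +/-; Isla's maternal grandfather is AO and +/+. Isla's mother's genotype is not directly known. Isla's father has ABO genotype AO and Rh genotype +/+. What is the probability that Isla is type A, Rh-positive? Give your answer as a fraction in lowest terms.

Isla's mother's ABO genotype from AA × AO: 1/2 AA, 1/2 AO.
Crossing each possibility with the father AO and summing P(type A): 1/2·1 + 1/2·3/4 = 7/8.
Similarly for Rh via the mother's Rh distribution: P(Rh+) = 1.
Independent loci: 7/8 × 1 = 7/8.

7/8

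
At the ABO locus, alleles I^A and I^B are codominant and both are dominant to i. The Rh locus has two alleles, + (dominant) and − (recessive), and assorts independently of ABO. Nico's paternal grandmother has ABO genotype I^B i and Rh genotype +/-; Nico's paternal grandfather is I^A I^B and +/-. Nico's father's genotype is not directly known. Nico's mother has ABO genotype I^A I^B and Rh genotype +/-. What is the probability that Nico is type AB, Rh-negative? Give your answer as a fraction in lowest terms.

3/32

Nico's father's ABO genotype from I^B i × I^A I^B: 1/4 I^A I^B, 1/4 I^A i, 1/4 I^B I^B, 1/4 I^B i.
Crossing each possibility with the mother I^A I^B and summing P(type AB): 1/4·1/2 + 1/4·1/4 + 1/4·1/2 + 1/4·1/4 = 3/8.
Similarly for Rh via the father's Rh distribution: P(Rh-) = 1/4.
Independent loci: 3/8 × 1/4 = 3/32.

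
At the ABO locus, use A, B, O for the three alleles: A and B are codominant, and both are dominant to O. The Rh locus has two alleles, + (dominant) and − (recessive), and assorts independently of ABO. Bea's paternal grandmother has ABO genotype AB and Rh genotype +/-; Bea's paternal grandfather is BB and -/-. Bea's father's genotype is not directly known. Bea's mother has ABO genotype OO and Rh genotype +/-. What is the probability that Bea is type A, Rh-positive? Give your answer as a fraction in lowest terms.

Bea's father's ABO genotype from AB × BB: 1/2 AB, 1/2 BB.
Crossing each possibility with the mother OO and summing P(type A): 1/2·1/2 + 1/2·0 = 1/4.
Similarly for Rh via the father's Rh distribution: P(Rh+) = 5/8.
Independent loci: 1/4 × 5/8 = 5/32.

5/32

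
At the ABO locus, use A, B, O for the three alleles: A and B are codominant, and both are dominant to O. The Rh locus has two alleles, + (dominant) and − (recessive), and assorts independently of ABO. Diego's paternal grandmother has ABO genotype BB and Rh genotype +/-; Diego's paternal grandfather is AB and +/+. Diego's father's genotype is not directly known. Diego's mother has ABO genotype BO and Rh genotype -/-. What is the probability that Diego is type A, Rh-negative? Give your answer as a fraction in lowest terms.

Diego's father's ABO genotype from BB × AB: 1/2 AB, 1/2 BB.
Crossing each possibility with the mother BO and summing P(type A): 1/2·1/4 + 1/2·0 = 1/8.
Similarly for Rh via the father's Rh distribution: P(Rh-) = 1/4.
Independent loci: 1/8 × 1/4 = 1/32.

1/32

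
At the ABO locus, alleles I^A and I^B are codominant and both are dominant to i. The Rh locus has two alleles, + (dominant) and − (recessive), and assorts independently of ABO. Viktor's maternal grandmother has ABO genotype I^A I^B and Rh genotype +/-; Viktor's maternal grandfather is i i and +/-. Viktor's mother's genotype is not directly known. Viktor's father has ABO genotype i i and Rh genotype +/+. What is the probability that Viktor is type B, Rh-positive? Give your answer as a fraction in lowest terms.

Viktor's mother's ABO genotype from I^A I^B × i i: 1/2 I^A i, 1/2 I^B i.
Crossing each possibility with the father i i and summing P(type B): 1/2·0 + 1/2·1/2 = 1/4.
Similarly for Rh via the mother's Rh distribution: P(Rh+) = 1.
Independent loci: 1/4 × 1 = 1/4.

1/4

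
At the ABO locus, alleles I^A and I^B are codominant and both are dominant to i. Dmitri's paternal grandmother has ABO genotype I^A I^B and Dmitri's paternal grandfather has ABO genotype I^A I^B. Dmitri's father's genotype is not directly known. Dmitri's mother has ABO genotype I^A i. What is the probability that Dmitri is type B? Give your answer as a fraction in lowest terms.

Dmitri's father's ABO genotype from I^A I^B × I^A I^B: 1/4 I^A I^A, 1/2 I^A I^B, 1/4 I^B I^B.
Crossing each possibility with the mother I^A i and summing P(type B): 1/4·0 + 1/2·1/4 + 1/4·1/2 = 1/4.

1/4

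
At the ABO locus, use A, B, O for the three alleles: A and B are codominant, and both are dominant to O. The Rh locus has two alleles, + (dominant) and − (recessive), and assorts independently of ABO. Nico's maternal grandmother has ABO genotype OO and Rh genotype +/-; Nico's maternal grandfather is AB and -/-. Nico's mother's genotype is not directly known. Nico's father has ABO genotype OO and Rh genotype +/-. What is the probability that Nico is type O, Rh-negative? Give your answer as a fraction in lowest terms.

Nico's mother's ABO genotype from OO × AB: 1/2 AO, 1/2 BO.
Crossing each possibility with the father OO and summing P(type O): 1/2·1/2 + 1/2·1/2 = 1/2.
Similarly for Rh via the mother's Rh distribution: P(Rh-) = 3/8.
Independent loci: 1/2 × 3/8 = 3/16.

3/16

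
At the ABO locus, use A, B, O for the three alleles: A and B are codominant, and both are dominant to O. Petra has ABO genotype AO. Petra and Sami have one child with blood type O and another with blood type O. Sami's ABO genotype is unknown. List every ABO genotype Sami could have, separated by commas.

For each candidate genotype of Sami, check whether crossing it with AO can produce every observed child phenotype.
  AA → possible child types {A} ✗
  AB → possible child types {A, B, AB} ✗
  AO → possible child types {O, A} ✓
  BB → possible child types {B, AB} ✗
  BO → possible child types {O, A, B, AB} ✓
  OO → possible child types {O, A} ✓

AO, BO, OO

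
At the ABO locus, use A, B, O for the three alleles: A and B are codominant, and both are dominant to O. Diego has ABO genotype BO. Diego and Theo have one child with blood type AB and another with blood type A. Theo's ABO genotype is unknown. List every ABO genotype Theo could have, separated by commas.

For each candidate genotype of Theo, check whether crossing it with BO can produce every observed child phenotype.
  AA → possible child types {A, AB} ✓
  AB → possible child types {A, B, AB} ✓
  AO → possible child types {O, A, B, AB} ✓
  BB → possible child types {B} ✗
  BO → possible child types {O, B} ✗
  OO → possible child types {O, B} ✗

AA, AB, AO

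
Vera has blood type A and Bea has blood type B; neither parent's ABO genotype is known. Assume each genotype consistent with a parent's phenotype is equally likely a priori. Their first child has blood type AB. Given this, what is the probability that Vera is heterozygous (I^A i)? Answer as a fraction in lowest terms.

1/3

Possible genotypes: Vera ∈ {I^A I^A, I^A i}; Bea ∈ {I^B I^B, I^B i}.
Weight each parental genotype pair by prior × P(type-AB child):
  I^A I^A × I^B I^B: posterior weight 4/9.
  I^A I^A × I^B i: posterior weight 2/9.
  I^A i × I^B I^B: posterior weight 2/9.
  I^A i × I^B i: posterior weight 1/9.
Sum the posterior weight over pairs where Vera is I^A i: 1/3.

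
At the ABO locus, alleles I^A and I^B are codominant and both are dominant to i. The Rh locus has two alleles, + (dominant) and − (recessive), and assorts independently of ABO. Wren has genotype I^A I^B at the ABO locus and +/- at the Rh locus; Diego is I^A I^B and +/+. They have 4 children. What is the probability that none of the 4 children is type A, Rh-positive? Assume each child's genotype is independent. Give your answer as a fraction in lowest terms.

81/256

ABO cross I^A I^B × I^A I^B → 1/4 A, 1/4 B, 1/2 AB.
Rh cross +/- × +/+ → 1 Rh+; so P(type A, Rh-positive) = 1/4 × 1 = 1/4 per child.
P(not type A, Rh-positive) = 3/4 for one child; (3/4)^4 = 81/256.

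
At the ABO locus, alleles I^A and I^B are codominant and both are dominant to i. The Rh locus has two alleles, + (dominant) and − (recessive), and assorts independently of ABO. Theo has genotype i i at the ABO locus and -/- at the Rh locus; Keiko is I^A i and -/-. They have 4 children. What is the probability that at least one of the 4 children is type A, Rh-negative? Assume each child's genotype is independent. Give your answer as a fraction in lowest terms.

15/16

ABO cross i i × I^A i → 1/2 O, 1/2 A.
Rh cross -/- × -/- → 1 Rh-; so P(type A, Rh-negative) = 1/2 × 1 = 1/2 per child.
P(none) = (1/2)^4 = 1/16; P(at least one) = 1 − 1/16 = 15/16.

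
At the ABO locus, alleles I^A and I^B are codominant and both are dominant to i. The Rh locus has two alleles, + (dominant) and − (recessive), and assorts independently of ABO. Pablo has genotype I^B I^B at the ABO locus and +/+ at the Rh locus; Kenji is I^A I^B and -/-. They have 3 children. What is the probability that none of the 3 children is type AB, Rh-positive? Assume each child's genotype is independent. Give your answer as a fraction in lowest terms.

1/8

ABO cross I^B I^B × I^A I^B → 1/2 B, 1/2 AB.
Rh cross +/+ × -/- → 1 Rh+; so P(type AB, Rh-positive) = 1/2 × 1 = 1/2 per child.
P(not type AB, Rh-positive) = 1/2 for one child; (1/2)^3 = 1/8.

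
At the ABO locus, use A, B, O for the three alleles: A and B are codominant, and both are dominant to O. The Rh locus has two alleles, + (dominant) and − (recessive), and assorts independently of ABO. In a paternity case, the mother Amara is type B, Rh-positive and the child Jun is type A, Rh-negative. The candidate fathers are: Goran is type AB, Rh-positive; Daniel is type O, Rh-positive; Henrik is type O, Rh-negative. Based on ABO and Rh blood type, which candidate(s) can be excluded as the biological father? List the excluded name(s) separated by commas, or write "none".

Daniel, Henrik

A candidate is excluded only if no genotype consistent with his phenotype could produce a type A, Rh-negative child with a type B, Rh-positive mother.
Daniel (type O, Rh+): no genotype consistent with that phenotype can produce a type-A Rh- child with a type-B mother.
Henrik (type O, Rh-): no genotype consistent with that phenotype can produce a type-A Rh- child with a type-B mother.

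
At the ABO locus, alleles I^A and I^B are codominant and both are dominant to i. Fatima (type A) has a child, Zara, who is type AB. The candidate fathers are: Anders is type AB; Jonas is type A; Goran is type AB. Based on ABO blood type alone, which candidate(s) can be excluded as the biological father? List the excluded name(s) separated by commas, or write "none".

Jonas

A candidate is excluded only if no genotype consistent with his phenotype could produce a type AB child with a type A mother.
Jonas (type A): no genotype consistent with that phenotype can produce a type-AB child with a type-A mother.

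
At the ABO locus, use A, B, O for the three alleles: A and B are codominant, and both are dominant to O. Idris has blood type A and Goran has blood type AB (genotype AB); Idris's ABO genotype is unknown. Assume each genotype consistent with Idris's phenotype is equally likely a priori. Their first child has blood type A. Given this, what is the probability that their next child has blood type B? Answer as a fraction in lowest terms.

1/8

Possible genotypes: Idris ∈ {AA, AO}; Goran ∈ {AB}.
Weight each parental genotype pair by prior × P(type-A child):
  AA × AB: posterior weight 1/2; P(next child type B) = 0.
  AO × AB: posterior weight 1/2; P(next child type B) = 1/4.
Weighted sum = 1/8.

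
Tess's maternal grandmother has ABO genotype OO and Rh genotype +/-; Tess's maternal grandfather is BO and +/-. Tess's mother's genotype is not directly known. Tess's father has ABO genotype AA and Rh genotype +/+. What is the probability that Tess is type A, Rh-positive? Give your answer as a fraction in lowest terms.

Tess's mother's ABO genotype from OO × BO: 1/2 BO, 1/2 OO.
Crossing each possibility with the father AA and summing P(type A): 1/2·1/2 + 1/2·1 = 3/4.
Similarly for Rh via the mother's Rh distribution: P(Rh+) = 1.
Independent loci: 3/4 × 1 = 3/4.

3/4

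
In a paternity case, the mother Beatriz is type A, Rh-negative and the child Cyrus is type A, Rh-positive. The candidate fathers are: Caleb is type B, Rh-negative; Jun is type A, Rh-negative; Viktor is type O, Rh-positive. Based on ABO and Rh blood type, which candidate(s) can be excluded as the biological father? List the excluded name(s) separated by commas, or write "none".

Caleb, Jun

A candidate is excluded only if no genotype consistent with his phenotype could produce a type A, Rh-positive child with a type A, Rh-negative mother.
Caleb (type B, Rh-): no genotype consistent with that phenotype can produce a type-A Rh+ child with a type-A mother.
Jun (type A, Rh-): no genotype consistent with that phenotype can produce a type-A Rh+ child with a type-A mother.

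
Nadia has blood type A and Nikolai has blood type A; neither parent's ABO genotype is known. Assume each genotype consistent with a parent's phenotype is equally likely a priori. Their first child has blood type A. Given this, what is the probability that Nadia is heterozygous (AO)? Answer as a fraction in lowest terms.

Possible genotypes: Nadia ∈ {AA, AO}; Nikolai ∈ {AA, AO}.
Weight each parental genotype pair by prior × P(type-A child):
  AA × AA: posterior weight 4/15.
  AA × AO: posterior weight 4/15.
  AO × AA: posterior weight 4/15.
  AO × AO: posterior weight 1/5.
Sum the posterior weight over pairs where Nadia is AO: 7/15.

7/15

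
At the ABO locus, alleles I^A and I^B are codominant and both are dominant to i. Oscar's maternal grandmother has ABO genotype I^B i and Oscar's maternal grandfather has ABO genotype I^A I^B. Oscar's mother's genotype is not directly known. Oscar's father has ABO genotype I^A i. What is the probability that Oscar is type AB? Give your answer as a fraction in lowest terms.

Oscar's mother's ABO genotype from I^B i × I^A I^B: 1/4 I^A I^B, 1/4 I^A i, 1/4 I^B I^B, 1/4 I^B i.
Crossing each possibility with the father I^A i and summing P(type AB): 1/4·1/4 + 1/4·0 + 1/4·1/2 + 1/4·1/4 = 1/4.

1/4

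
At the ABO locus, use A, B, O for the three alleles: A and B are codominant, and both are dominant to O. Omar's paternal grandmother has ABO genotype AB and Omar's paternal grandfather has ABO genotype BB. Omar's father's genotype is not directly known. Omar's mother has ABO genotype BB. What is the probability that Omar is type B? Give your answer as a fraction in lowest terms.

3/4

Omar's father's ABO genotype from AB × BB: 1/2 AB, 1/2 BB.
Crossing each possibility with the mother BB and summing P(type B): 1/2·1/2 + 1/2·1 = 3/4.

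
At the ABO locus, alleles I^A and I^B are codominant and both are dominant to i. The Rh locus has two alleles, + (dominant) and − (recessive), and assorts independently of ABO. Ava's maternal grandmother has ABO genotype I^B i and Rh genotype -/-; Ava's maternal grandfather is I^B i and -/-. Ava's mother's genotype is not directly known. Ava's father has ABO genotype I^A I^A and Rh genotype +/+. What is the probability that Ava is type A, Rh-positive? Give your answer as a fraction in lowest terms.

1/2

Ava's mother's ABO genotype from I^B i × I^B i: 1/4 I^B I^B, 1/2 I^B i, 1/4 i i.
Crossing each possibility with the father I^A I^A and summing P(type A): 1/4·0 + 1/2·1/2 + 1/4·1 = 1/2.
Similarly for Rh via the mother's Rh distribution: P(Rh+) = 1.
Independent loci: 1/2 × 1 = 1/2.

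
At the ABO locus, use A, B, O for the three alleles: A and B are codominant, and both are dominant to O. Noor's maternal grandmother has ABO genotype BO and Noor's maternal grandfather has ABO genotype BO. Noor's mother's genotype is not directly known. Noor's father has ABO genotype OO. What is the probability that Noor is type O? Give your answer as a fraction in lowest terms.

1/2

Noor's mother's ABO genotype from BO × BO: 1/4 BB, 1/2 BO, 1/4 OO.
Crossing each possibility with the father OO and summing P(type O): 1/4·0 + 1/2·1/2 + 1/4·1 = 1/2.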